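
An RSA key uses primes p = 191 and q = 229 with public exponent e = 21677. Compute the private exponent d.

φ(n) = (p−1)(q−1) = 190·228 = 43320.
Need d with 21677·d ≡ 1 (mod 43320). Apply the extended Euclidean algorithm:
43320 = 1*21677 + 21643
21677 = 1*21643 + 34
21643 = 636*34 + 19
34 = 1*19 + 15
19 = 1*15 + 4
15 = 3*4 + 3
4 = 1*3 + 1
3 = 3*1 + 0
Back-substitute:
1 = 4 − 3
1 = −15 + 4·4
1 = 4·19 − 5·15
1 = −5·34 + 9·19
1 = 9·21643 − 5729·34
1 = −5729·21677 + 5738·21643
1 = 5738·43320 − 11467·21677
So 21677·(-11467) ≡ 1 (mod 43320), hence d ≡ -11467 ≡ 31853 (mod 43320).

31853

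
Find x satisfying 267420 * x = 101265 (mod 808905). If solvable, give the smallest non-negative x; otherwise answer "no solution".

5067

First find gcd(267420, 808905):
808905 = 3*267420 + 6645
267420 = 40*6645 + 1620
6645 = 4*1620 + 165
1620 = 9*165 + 135
165 = 1*135 + 30
135 = 4*30 + 15
30 = 2*15 + 0
gcd = 15 and 15 | 101265, so solutions exist. Divide through by 15: 17828x ≡ 6751 (mod 53927).
Now find 17828⁻¹ mod 53927:
53927 = 3×17828 + 443
17828 = 40×443 + 108
443 = 4×108 + 11
108 = 9×11 + 9
11 = 1×9 + 2
9 = 4×2 + 1
2 = 2×1 + 0
Back-substitute:
1 = 9 − 4·2
1 = −4·11 + 5·9
1 = 5·108 − 49·11
1 = −49·443 + 201·108
1 = 201·17828 − 8089·443
1 = −8089·53927 + 24468·17828
So 17828⁻¹ ≡ 24468 (mod 53927).
Then x ≡ 24468·6751 ≡ 5067 (mod 53927); the smallest non-negative solution is x = 5067.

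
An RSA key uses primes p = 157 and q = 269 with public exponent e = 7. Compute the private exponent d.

29863

φ(n) = (p−1)(q−1) = 156·268 = 41808.
Need d with 7·d ≡ 1 (mod 41808). Apply the extended Euclidean algorithm:
41808 = 5972*7 + 4
7 = 1*4 + 3
4 = 1*3 + 1
3 = 3*1 + 0
Back-substitute:
1 = 4 − 3
1 = −7 + 2·4
1 = 2·41808 − 11945·7
So 7·(-11945) ≡ 1 (mod 41808), hence d ≡ -11945 ≡ 29863 (mod 41808).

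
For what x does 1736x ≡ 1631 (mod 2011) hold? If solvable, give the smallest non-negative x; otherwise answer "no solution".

First find gcd(1736, 2011):
2011 = 1*1736 + 275
1736 = 6*275 + 86
275 = 3*86 + 17
86 = 5*17 + 1
17 = 17*1 + 0
gcd = 1, so a unique solution mod 2011 exists.
Back-substitute for the Bézout coefficients:
1 = 86 − 5·17
1 = −5·275 + 16·86
1 = 16·1736 − 101·275
1 = −101·2011 + 117·1736
So 1736·(117) ≡ 1 (mod 2011), giving 1736⁻¹ ≡ 117.
x ≡ 1736⁻¹·1631 ≡ 117·1631 ≡ 1793 (mod 2011).

1793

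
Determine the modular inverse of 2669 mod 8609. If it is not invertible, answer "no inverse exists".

Run Euclid on (8609, 2669):
8609 = 3*2669 + 602
2669 = 4*602 + 261
602 = 2*261 + 80
261 = 3*80 + 21
80 = 3*21 + 17
21 = 1*17 + 4
17 = 4*4 + 1
4 = 4*1 + 0
gcd = 1, so the inverse exists. Back-substitute:
1 = 17 − 4·4
1 = −4·21 + 5·17
1 = 5·80 − 19·21
1 = −19·261 + 62·80
1 = 62·602 − 143·261
1 = −143·2669 + 634·602
1 = 634·8609 − 2045·2669
Hence 2669⁻¹ ≡ -2045 ≡ 6564 (mod 8609).

6564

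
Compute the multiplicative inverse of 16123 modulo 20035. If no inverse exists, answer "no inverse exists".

Extended Euclidean algorithm:
20035 = 1*16123 + 3912
16123 = 4*3912 + 475
3912 = 8*475 + 112
475 = 4*112 + 27
112 = 4*27 + 4
27 = 6*4 + 3
4 = 1*3 + 1
3 = 3*1 + 0
gcd = 1, so the inverse exists. Back-substitute:
1 = 4 − 3
1 = −27 + 7·4
1 = 7·112 − 29·27
1 = −29·475 + 123·112
1 = 123·3912 − 1013·475
1 = −1013·16123 + 4175·3912
1 = 4175·20035 − 5188·16123
So 16123·(-5188) ≡ 1 (mod 20035), and -5188 ≡ 14847 (mod 20035).

14847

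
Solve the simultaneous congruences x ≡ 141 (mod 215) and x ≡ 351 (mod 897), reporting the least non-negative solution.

31746

Write x = 141 + 215·k. Then 215·k ≡ 351 − 141 ≡ 210 (mod 897).
Need 215⁻¹ mod 897. Extended Euclid on (897, 215):
897 = 4×215 + 37
215 = 5×37 + 30
37 = 1×30 + 7
30 = 4×7 + 2
7 = 3×2 + 1
2 = 2×1 + 0
Back-substitute:
1 = 7 − 3·2
1 = −3·30 + 13·7
1 = 13·37 − 16·30
1 = −16·215 + 93·37
1 = 93·897 − 388·215
215⁻¹ ≡ 509 (mod 897), so k ≡ 509·210 ≡ 147 (mod 897).
x = 141 + 215·147 = 31746.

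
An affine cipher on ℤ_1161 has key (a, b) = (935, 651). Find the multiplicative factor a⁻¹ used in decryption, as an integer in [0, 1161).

Run Euclid on (1161, 935):
1161 = 1·935 + 226
935 = 4·226 + 31
226 = 7·31 + 9
31 = 3·9 + 4
9 = 2·4 + 1
4 = 4·1 + 0
Since gcd(935, 1161) = 1, back-substitute to write 1 as a combination:
1 = 9 − 2·4
1 = −2·31 + 7·9
1 = 7·226 − 51·31
1 = −51·935 + 211·226
1 = 211·1161 − 262·935
Hence 935⁻¹ ≡ -262 ≡ 899 (mod 1161).

899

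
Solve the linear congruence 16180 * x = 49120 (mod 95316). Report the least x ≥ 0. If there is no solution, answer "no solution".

First find gcd(16180, 95316):
95316 = 5·16180 + 14416
16180 = 1·14416 + 1764
14416 = 8·1764 + 304
1764 = 5·304 + 244
304 = 1·244 + 60
244 = 4·60 + 4
60 = 15·4 + 0
gcd = 4 and 4 | 49120, so solutions exist. Divide through by 4: 4045x ≡ 12280 (mod 23829).
Now find 4045⁻¹ mod 23829:
23829 = 5×4045 + 3604
4045 = 1×3604 + 441
3604 = 8×441 + 76
441 = 5×76 + 61
76 = 1×61 + 15
61 = 4×15 + 1
15 = 15×1 + 0
Back-substitute:
1 = 61 − 4·15
1 = −4·76 + 5·61
1 = 5·441 − 29·76
1 = −29·3604 + 237·441
1 = 237·4045 − 266·3604
1 = −266·23829 + 1567·4045
So 4045⁻¹ ≡ 1567 (mod 23829).
Then x ≡ 1567·12280 ≡ 12757 (mod 23829); the smallest non-negative solution is x = 12757.

12757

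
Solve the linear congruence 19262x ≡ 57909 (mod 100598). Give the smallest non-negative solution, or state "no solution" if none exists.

gcd(19262, 100598):
100598 = 5·19262 + 4288
19262 = 4·4288 + 2110
4288 = 2·2110 + 68
2110 = 31·68 + 2
68 = 34·2 + 0
gcd = 2, but 2 ∤ 57909, so the congruence has no solution.

no solution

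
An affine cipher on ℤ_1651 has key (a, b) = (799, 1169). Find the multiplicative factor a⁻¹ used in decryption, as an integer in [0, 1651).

1246

Run Euclid on (1651, 799):
1651 = 2·799 + 53
799 = 15·53 + 4
53 = 13·4 + 1
4 = 4·1 + 0
Since gcd(799, 1651) = 1, back-substitute to write 1 as a combination:
1 = 53 − 13·4
1 = −13·799 + 196·53
1 = 196·1651 − 405·799
Hence 799⁻¹ ≡ -405 ≡ 1246 (mod 1651).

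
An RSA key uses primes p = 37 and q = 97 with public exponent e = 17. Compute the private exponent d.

2033

φ(n) = (p−1)(q−1) = 36·96 = 3456.
Need d with 17·d ≡ 1 (mod 3456). Apply the extended Euclidean algorithm:
3456 = 203*17 + 5
17 = 3*5 + 2
5 = 2*2 + 1
2 = 2*1 + 0
Back-substitute:
1 = 5 − 2·2
1 = −2·17 + 7·5
1 = 7·3456 − 1423·17
So 17·(-1423) ≡ 1 (mod 3456), hence d ≡ -1423 ≡ 2033 (mod 3456).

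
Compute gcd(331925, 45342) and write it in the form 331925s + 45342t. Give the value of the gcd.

11

Repeated division:
331925 = 7*45342 + 14531
45342 = 3*14531 + 1749
14531 = 8*1749 + 539
1749 = 3*539 + 132
539 = 4*132 + 11
132 = 12*11 + 0
gcd(331925, 45342) = 11.
Express as a combination:
11 = 539 − 4·132
11 = −4·1749 + 13·539
11 = 13·14531 − 108·1749
11 = −108·45342 + 337·14531
11 = 337·331925 − 2467·45342
So 11 = (337)·331925 + (-2467)·45342.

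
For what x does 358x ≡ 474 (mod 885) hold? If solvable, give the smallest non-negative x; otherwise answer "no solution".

738

First find gcd(358, 885):
885 = 2*358 + 169
358 = 2*169 + 20
169 = 8*20 + 9
20 = 2*9 + 2
9 = 4*2 + 1
2 = 2*1 + 0
gcd = 1, so a unique solution mod 885 exists.
Back-substitute for the Bézout coefficients:
1 = 9 − 4·2
1 = −4·20 + 9·9
1 = 9·169 − 76·20
1 = −76·358 + 161·169
1 = 161·885 − 398·358
So 358·(-398) ≡ 1 (mod 885), giving 358⁻¹ ≡ 487.
x ≡ 358⁻¹·474 ≡ 487·474 ≡ 738 (mod 885).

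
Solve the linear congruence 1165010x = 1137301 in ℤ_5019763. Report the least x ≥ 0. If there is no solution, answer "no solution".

gcd(1165010, 5019763):
5019763 = 4·1165010 + 359723
1165010 = 3·359723 + 85841
359723 = 4·85841 + 16359
85841 = 5·16359 + 4046
16359 = 4·4046 + 175
4046 = 23·175 + 21
175 = 8·21 + 7
21 = 3·7 + 0
gcd = 7, but 7 ∤ 1137301, so the congruence has no solution.

no solution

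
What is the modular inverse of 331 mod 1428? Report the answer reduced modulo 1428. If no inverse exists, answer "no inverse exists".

gcd(1428, 331) by repeated division:
1428 = 4*331 + 104
331 = 3*104 + 19
104 = 5*19 + 9
19 = 2*9 + 1
9 = 9*1 + 0
The gcd is 1. Working backward:
1 = 19 − 2·9
1 = −2·104 + 11·19
1 = 11·331 − 35·104
1 = −35·1428 + 151·331
So 331·151 ≡ 1 (mod 1428).

151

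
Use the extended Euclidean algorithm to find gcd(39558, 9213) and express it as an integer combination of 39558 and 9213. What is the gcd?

3

Apply Euclid's algorithm to 39558 and 9213:
39558 = 4*9213 + 2706
9213 = 3*2706 + 1095
2706 = 2*1095 + 516
1095 = 2*516 + 63
516 = 8*63 + 12
63 = 5*12 + 3
12 = 4*3 + 0
gcd(39558, 9213) = 3.
Working backward:
3 = 63 − 5·12
3 = −5·516 + 41·63
3 = 41·1095 − 87·516
3 = −87·2706 + 215·1095
3 = 215·9213 − 732·2706
3 = −732·39558 + 3143·9213
So 3 = (-732)·39558 + (3143)·9213.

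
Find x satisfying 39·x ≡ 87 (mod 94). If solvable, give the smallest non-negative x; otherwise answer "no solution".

First find gcd(39, 94):
94 = 2·39 + 16
39 = 2·16 + 7
16 = 2·7 + 2
7 = 3·2 + 1
2 = 2·1 + 0
gcd = 1, so a unique solution mod 94 exists.
Back-substitute for the Bézout coefficients:
1 = 7 − 3·2
1 = −3·16 + 7·7
1 = 7·39 − 17·16
1 = −17·94 + 41·39
So 39·(41) ≡ 1 (mod 94), giving 39⁻¹ ≡ 41.
x ≡ 39⁻¹·87 ≡ 41·87 ≡ 89 (mod 94).

89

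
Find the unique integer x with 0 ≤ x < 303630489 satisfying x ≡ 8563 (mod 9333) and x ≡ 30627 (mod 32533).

107422060

Write x = 8563 + 9333·k. Then 9333·k ≡ 30627 − 8563 ≡ 22064 (mod 32533).
Need 9333⁻¹ mod 32533. Extended Euclid on (32533, 9333):
32533 = 3·9333 + 4534
9333 = 2·4534 + 265
4534 = 17·265 + 29
265 = 9·29 + 4
29 = 7·4 + 1
4 = 4·1 + 0
Back-substitute:
1 = 29 − 7·4
1 = −7·265 + 64·29
1 = 64·4534 − 1095·265
1 = −1095·9333 + 2254·4534
1 = 2254·32533 − 7857·9333
9333⁻¹ ≡ 24676 (mod 32533), so k ≡ 24676·22064 ≡ 11509 (mod 32533).
x = 8563 + 9333·11509 = 107422060.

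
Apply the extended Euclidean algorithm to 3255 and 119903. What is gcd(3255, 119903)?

Euclidean algorithm:
119903 = 36·3255 + 2723
3255 = 1·2723 + 532
2723 = 5·532 + 63
532 = 8·63 + 28
63 = 2·28 + 7
28 = 4·7 + 0
gcd(3255, 119903) = 7.
Working backward:
7 = 63 − 2·28
7 = −2·532 + 17·63
7 = 17·2723 − 87·532
7 = −87·3255 + 104·2723
7 = 104·119903 − 3831·3255
So 7 = (104)·119903 + (-3831)·3255.

7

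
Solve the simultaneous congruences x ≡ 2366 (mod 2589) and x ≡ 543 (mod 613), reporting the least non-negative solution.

1415960

Write x = 2366 + 2589·k. Then 2589·k ≡ 543 − 2366 ≡ 16 (mod 613).
Need 2589⁻¹ mod 613. Extended Euclid on (613, 137):
613 = 4×137 + 65
137 = 2×65 + 7
65 = 9×7 + 2
7 = 3×2 + 1
2 = 2×1 + 0
Back-substitute:
1 = 7 − 3·2
1 = −3·65 + 28·7
1 = 28·137 − 59·65
1 = −59·613 + 264·137
2589⁻¹ ≡ 264 (mod 613), so k ≡ 264·16 ≡ 546 (mod 613).
x = 2366 + 2589·546 = 1415960.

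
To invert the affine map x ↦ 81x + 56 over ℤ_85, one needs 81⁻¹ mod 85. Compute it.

21

Apply the Euclidean algorithm to 85 and 81:
85 = 1×81 + 4
81 = 20×4 + 1
4 = 4×1 + 0
Since gcd(81, 85) = 1, back-substitute to write 1 as a combination:
1 = 81 − 20·4
1 = −20·85 + 21·81
So 81·21 ≡ 1 (mod 85).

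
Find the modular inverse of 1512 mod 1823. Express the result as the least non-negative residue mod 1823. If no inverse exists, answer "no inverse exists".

551

Run Euclid on (1823, 1512):
1823 = 1*1512 + 311
1512 = 4*311 + 268
311 = 1*268 + 43
268 = 6*43 + 10
43 = 4*10 + 3
10 = 3*3 + 1
3 = 3*1 + 0
gcd = 1, so the inverse exists. Back-substitute:
1 = 10 − 3·3
1 = −3·43 + 13·10
1 = 13·268 − 81·43
1 = −81·311 + 94·268
1 = 94·1512 − 457·311
1 = −457·1823 + 551·1512
So 1512·551 ≡ 1 (mod 1823).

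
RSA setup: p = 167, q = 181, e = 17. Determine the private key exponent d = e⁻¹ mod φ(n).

5273

φ(n) = (p−1)(q−1) = 166·180 = 29880.
Need d with 17·d ≡ 1 (mod 29880). Apply the extended Euclidean algorithm:
29880 = 1757×17 + 11
17 = 1×11 + 6
11 = 1×6 + 5
6 = 1×5 + 1
5 = 5×1 + 0
Back-substitute:
1 = 6 − 5
1 = −11 + 2·6
1 = 2·17 − 3·11
1 = −3·29880 + 5273·17
So 17·5273 ≡ 1 (mod 29880), hence d = 5273.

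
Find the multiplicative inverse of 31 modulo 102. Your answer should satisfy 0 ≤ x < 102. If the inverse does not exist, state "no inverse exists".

Apply the Euclidean algorithm to 102 and 31:
102 = 3·31 + 9
31 = 3·9 + 4
9 = 2·4 + 1
4 = 4·1 + 0
Since gcd(31, 102) = 1, back-substitute to write 1 as a combination:
1 = 9 − 2·4
1 = −2·31 + 7·9
1 = 7·102 − 23·31
Hence 31⁻¹ ≡ -23 ≡ 79 (mod 102).

79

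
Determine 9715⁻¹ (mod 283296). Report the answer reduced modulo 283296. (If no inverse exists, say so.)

gcd(283296, 9715) by repeated division:
283296 = 29*9715 + 1561
9715 = 6*1561 + 349
1561 = 4*349 + 165
349 = 2*165 + 19
165 = 8*19 + 13
19 = 1*13 + 6
13 = 2*6 + 1
6 = 6*1 + 0
The gcd is 1. Working backward:
1 = 13 − 2·6
1 = −2·19 + 3·13
1 = 3·165 − 26·19
1 = −26·349 + 55·165
1 = 55·1561 − 246·349
1 = −246·9715 + 1531·1561
1 = 1531·283296 − 44645·9715
So 9715·(-44645) ≡ 1 (mod 283296), and -44645 ≡ 238651 (mod 283296).

238651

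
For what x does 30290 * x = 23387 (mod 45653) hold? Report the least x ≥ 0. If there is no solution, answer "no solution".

12090

First find gcd(30290, 45653):
45653 = 1·30290 + 15363
30290 = 1·15363 + 14927
15363 = 1·14927 + 436
14927 = 34·436 + 103
436 = 4·103 + 24
103 = 4·24 + 7
24 = 3·7 + 3
7 = 2·3 + 1
3 = 3·1 + 0
gcd = 1, so a unique solution mod 45653 exists.
Back-substitute for the Bézout coefficients:
1 = 7 − 2·3
1 = −2·24 + 7·7
1 = 7·103 − 30·24
1 = −30·436 + 127·103
1 = 127·14927 − 4348·436
1 = −4348·15363 + 4475·14927
1 = 4475·30290 − 8823·15363
1 = −8823·45653 + 13298·30290
So 30290·(13298) ≡ 1 (mod 45653), giving 30290⁻¹ ≡ 13298.
x ≡ 30290⁻¹·23387 ≡ 13298·23387 ≡ 12090 (mod 45653).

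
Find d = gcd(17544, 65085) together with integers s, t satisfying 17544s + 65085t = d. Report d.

3

Repeated division:
65085 = 3*17544 + 12453
17544 = 1*12453 + 5091
12453 = 2*5091 + 2271
5091 = 2*2271 + 549
2271 = 4*549 + 75
549 = 7*75 + 24
75 = 3*24 + 3
24 = 8*3 + 0
gcd(17544, 65085) = 3.
Express as a combination:
3 = 75 − 3·24
3 = −3·549 + 22·75
3 = 22·2271 − 91·549
3 = −91·5091 + 204·2271
3 = 204·12453 − 499·5091
3 = −499·17544 + 703·12453
3 = 703·65085 − 2608·17544
So 3 = (703)·65085 + (-2608)·17544.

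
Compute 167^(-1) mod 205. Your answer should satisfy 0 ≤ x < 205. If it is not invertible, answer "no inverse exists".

gcd(205, 167) by repeated division:
205 = 1*167 + 38
167 = 4*38 + 15
38 = 2*15 + 8
15 = 1*8 + 7
8 = 1*7 + 1
7 = 7*1 + 0
Since gcd(167, 205) = 1, back-substitute to write 1 as a combination:
1 = 8 − 7
1 = −15 + 2·8
1 = 2·38 − 5·15
1 = −5·167 + 22·38
1 = 22·205 − 27·167
Hence 167⁻¹ ≡ -27 ≡ 178 (mod 205).

178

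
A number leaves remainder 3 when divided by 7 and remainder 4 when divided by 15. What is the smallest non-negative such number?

Write x = 3 + 7·k. Then 7·k ≡ 4 − 3 ≡ 1 (mod 15).
Need 7⁻¹ mod 15. Extended Euclid on (15, 7):
15 = 2·7 + 1
7 = 7·1 + 0
Back-substitute:
1 = 15 − 2·7
7⁻¹ ≡ 13 (mod 15), so k ≡ 13·1 ≡ 13 (mod 15).
x = 3 + 7·13 = 94.

94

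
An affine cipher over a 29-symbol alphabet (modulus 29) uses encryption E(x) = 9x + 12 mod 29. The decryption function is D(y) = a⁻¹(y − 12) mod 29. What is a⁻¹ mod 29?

13

Run Euclid on (29, 9):
29 = 3×9 + 2
9 = 4×2 + 1
2 = 2×1 + 0
The gcd is 1. Working backward:
1 = 9 − 4·2
1 = −4·29 + 13·9
So 9·13 ≡ 1 (mod 29).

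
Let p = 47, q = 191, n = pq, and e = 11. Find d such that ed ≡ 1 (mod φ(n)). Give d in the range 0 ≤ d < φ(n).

φ(n) = (p−1)(q−1) = 46·190 = 8740.
Need d with 11·d ≡ 1 (mod 8740). Apply the extended Euclidean algorithm:
8740 = 794·11 + 6
11 = 1·6 + 5
6 = 1·5 + 1
5 = 5·1 + 0
Back-substitute:
1 = 6 − 5
1 = −11 + 2·6
1 = 2·8740 − 1589·11
So 11·(-1589) ≡ 1 (mod 8740), hence d ≡ -1589 ≡ 7151 (mod 8740).

7151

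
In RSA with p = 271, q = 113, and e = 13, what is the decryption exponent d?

13957

φ(n) = (p−1)(q−1) = 270·112 = 30240.
Need d with 13·d ≡ 1 (mod 30240). Apply the extended Euclidean algorithm:
30240 = 2326*13 + 2
13 = 6*2 + 1
2 = 2*1 + 0
Back-substitute:
1 = 13 − 6·2
1 = −6·30240 + 13957·13
So 13·13957 ≡ 1 (mod 30240), hence d = 13957.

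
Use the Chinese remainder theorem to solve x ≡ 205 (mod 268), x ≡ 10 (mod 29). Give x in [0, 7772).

Write x = 205 + 268·k. Then 268·k ≡ 10 − 205 ≡ 8 (mod 29).
Need 268⁻¹ mod 29. Extended Euclid on (29, 7):
29 = 4*7 + 1
7 = 7*1 + 0
Back-substitute:
1 = 29 − 4·7
268⁻¹ ≡ 25 (mod 29), so k ≡ 25·8 ≡ 26 (mod 29).
x = 205 + 268·26 = 7173.

7173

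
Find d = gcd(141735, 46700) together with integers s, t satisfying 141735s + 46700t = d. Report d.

Euclidean algorithm:
141735 = 3×46700 + 1635
46700 = 28×1635 + 920
1635 = 1×920 + 715
920 = 1×715 + 205
715 = 3×205 + 100
205 = 2×100 + 5
100 = 20×5 + 0
gcd(141735, 46700) = 5.
Express as a combination:
5 = 205 − 2·100
5 = −2·715 + 7·205
5 = 7·920 − 9·715
5 = −9·1635 + 16·920
5 = 16·46700 − 457·1635
5 = −457·141735 + 1387·46700
So 5 = (-457)·141735 + (1387)·46700.

5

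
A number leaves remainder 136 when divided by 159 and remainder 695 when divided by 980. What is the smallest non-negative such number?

Write x = 136 + 159·k. Then 159·k ≡ 695 − 136 ≡ 559 (mod 980).
Need 159⁻¹ mod 980. Extended Euclid on (980, 159):
980 = 6×159 + 26
159 = 6×26 + 3
26 = 8×3 + 2
3 = 1×2 + 1
2 = 2×1 + 0
Back-substitute:
1 = 3 − 2
1 = −26 + 9·3
1 = 9·159 − 55·26
1 = −55·980 + 339·159
159⁻¹ ≡ 339 (mod 980), so k ≡ 339·559 ≡ 361 (mod 980).
x = 136 + 159·361 = 57535.

57535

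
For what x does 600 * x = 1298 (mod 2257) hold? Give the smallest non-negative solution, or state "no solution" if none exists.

1078

First find gcd(600, 2257):
2257 = 3×600 + 457
600 = 1×457 + 143
457 = 3×143 + 28
143 = 5×28 + 3
28 = 9×3 + 1
3 = 3×1 + 0
gcd = 1, so a unique solution mod 2257 exists.
Back-substitute for the Bézout coefficients:
1 = 28 − 9·3
1 = −9·143 + 46·28
1 = 46·457 − 147·143
1 = −147·600 + 193·457
1 = 193·2257 − 726·600
So 600·(-726) ≡ 1 (mod 2257), giving 600⁻¹ ≡ 1531.
x ≡ 600⁻¹·1298 ≡ 1531·1298 ≡ 1078 (mod 2257).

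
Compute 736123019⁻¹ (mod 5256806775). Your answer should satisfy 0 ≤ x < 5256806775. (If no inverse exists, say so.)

Run Euclid on (5256806775, 736123019):
5256806775 = 7*736123019 + 103945642
736123019 = 7*103945642 + 8503525
103945642 = 12*8503525 + 1903342
8503525 = 4*1903342 + 890157
1903342 = 2*890157 + 123028
890157 = 7*123028 + 28961
123028 = 4*28961 + 7184
28961 = 4*7184 + 225
7184 = 31*225 + 209
225 = 1*209 + 16
209 = 13*16 + 1
16 = 16*1 + 0
Since gcd(736123019, 5256806775) = 1, back-substitute to write 1 as a combination:
1 = 209 − 13·16
1 = −13·225 + 14·209
1 = 14·7184 − 447·225
1 = −447·28961 + 1802·7184
1 = 1802·123028 − 7655·28961
1 = −7655·890157 + 55387·123028
1 = 55387·1903342 − 118429·890157
1 = −118429·8503525 + 529103·1903342
1 = 529103·103945642 − 6467665·8503525
1 = −6467665·736123019 + 45802758·103945642
1 = 45802758·5256806775 − 327086971·736123019
Thus 736123019·(-327086971) ≡ 1 (mod 5256806775); reducing, -327086971 mod 5256806775 = 4929719804.

4929719804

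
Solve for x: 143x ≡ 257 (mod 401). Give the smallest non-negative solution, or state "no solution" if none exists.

271

First find gcd(143, 401):
401 = 2*143 + 115
143 = 1*115 + 28
115 = 4*28 + 3
28 = 9*3 + 1
3 = 3*1 + 0
gcd = 1, so a unique solution mod 401 exists.
Back-substitute for the Bézout coefficients:
1 = 28 − 9·3
1 = −9·115 + 37·28
1 = 37·143 − 46·115
1 = −46·401 + 129·143
So 143·(129) ≡ 1 (mod 401), giving 143⁻¹ ≡ 129.
x ≡ 143⁻¹·257 ≡ 129·257 ≡ 271 (mod 401).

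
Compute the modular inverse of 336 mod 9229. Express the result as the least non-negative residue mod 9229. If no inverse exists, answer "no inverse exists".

2939

Run Euclid on (9229, 336):
9229 = 27·336 + 157
336 = 2·157 + 22
157 = 7·22 + 3
22 = 7·3 + 1
3 = 3·1 + 0
The gcd is 1. Working backward:
1 = 22 − 7·3
1 = −7·157 + 50·22
1 = 50·336 − 107·157
1 = −107·9229 + 2939·336
So 336·2939 ≡ 1 (mod 9229).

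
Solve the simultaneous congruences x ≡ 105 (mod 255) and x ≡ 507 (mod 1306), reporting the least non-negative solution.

219915

Write x = 105 + 255·k. Then 255·k ≡ 507 − 105 ≡ 402 (mod 1306).
Need 255⁻¹ mod 1306. Extended Euclid on (1306, 255):
1306 = 5·255 + 31
255 = 8·31 + 7
31 = 4·7 + 3
7 = 2·3 + 1
3 = 3·1 + 0
Back-substitute:
1 = 7 − 2·3
1 = −2·31 + 9·7
1 = 9·255 − 74·31
1 = −74·1306 + 379·255
255⁻¹ ≡ 379 (mod 1306), so k ≡ 379·402 ≡ 862 (mod 1306).
x = 105 + 255·862 = 219915.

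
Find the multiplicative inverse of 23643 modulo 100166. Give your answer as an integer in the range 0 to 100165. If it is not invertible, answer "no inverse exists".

Run Euclid on (100166, 23643):
100166 = 4×23643 + 5594
23643 = 4×5594 + 1267
5594 = 4×1267 + 526
1267 = 2×526 + 215
526 = 2×215 + 96
215 = 2×96 + 23
96 = 4×23 + 4
23 = 5×4 + 3
4 = 1×3 + 1
3 = 3×1 + 0
Since gcd(23643, 100166) = 1, back-substitute to write 1 as a combination:
1 = 4 − 3
1 = −23 + 6·4
1 = 6·96 − 25·23
1 = −25·215 + 56·96
1 = 56·526 − 137·215
1 = −137·1267 + 330·526
1 = 330·5594 − 1457·1267
1 = −1457·23643 + 6158·5594
1 = 6158·100166 − 26089·23643
So 23643·(-26089) ≡ 1 (mod 100166), and -26089 ≡ 74077 (mod 100166).

74077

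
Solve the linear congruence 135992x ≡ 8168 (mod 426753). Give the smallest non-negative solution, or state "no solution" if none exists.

237364

First find gcd(135992, 426753):
426753 = 3×135992 + 18777
135992 = 7×18777 + 4553
18777 = 4×4553 + 565
4553 = 8×565 + 33
565 = 17×33 + 4
33 = 8×4 + 1
4 = 4×1 + 0
gcd = 1, so a unique solution mod 426753 exists.
Back-substitute for the Bézout coefficients:
1 = 33 − 8·4
1 = −8·565 + 137·33
1 = 137·4553 − 1104·565
1 = −1104·18777 + 4553·4553
1 = 4553·135992 − 32975·18777
1 = −32975·426753 + 103478·135992
So 135992·(103478) ≡ 1 (mod 426753), giving 135992⁻¹ ≡ 103478.
x ≡ 135992⁻¹·8168 ≡ 103478·8168 ≡ 237364 (mod 426753).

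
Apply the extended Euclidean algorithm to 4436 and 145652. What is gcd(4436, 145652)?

4

Repeated division:
145652 = 32*4436 + 3700
4436 = 1*3700 + 736
3700 = 5*736 + 20
736 = 36*20 + 16
20 = 1*16 + 4
16 = 4*4 + 0
gcd(4436, 145652) = 4.
Working backward:
4 = 20 − 16
4 = −736 + 37·20
4 = 37·3700 − 186·736
4 = −186·4436 + 223·3700
4 = 223·145652 − 7322·4436
So 4 = (223)·145652 + (-7322)·4436.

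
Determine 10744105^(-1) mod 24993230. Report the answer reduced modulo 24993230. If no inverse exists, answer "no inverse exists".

no inverse exists

Euclidean algorithm on 24993230, 10744105:
24993230 = 2·10744105 + 3505020
10744105 = 3·3505020 + 229045
3505020 = 15·229045 + 69345
229045 = 3·69345 + 21010
69345 = 3·21010 + 6315
21010 = 3·6315 + 2065
6315 = 3·2065 + 120
2065 = 17·120 + 25
120 = 4·25 + 20
25 = 1·20 + 5
20 = 4·5 + 0
The gcd is 5, not 1, hence no inverse exists.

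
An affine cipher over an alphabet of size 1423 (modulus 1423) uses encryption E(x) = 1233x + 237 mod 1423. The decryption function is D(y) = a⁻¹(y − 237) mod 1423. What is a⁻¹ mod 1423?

Apply the Euclidean algorithm to 1423 and 1233:
1423 = 1×1233 + 190
1233 = 6×190 + 93
190 = 2×93 + 4
93 = 23×4 + 1
4 = 4×1 + 0
gcd = 1, so the inverse exists. Back-substitute:
1 = 93 − 23·4
1 = −23·190 + 47·93
1 = 47·1233 − 305·190
1 = −305·1423 + 352·1233
So 1233·352 ≡ 1 (mod 1423).

352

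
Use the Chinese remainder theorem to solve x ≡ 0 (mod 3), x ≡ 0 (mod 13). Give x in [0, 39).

0

Write x = 0 + 3·k. Then 3·k ≡ 0 − 0 ≡ 0 (mod 13).
Need 3⁻¹ mod 13. Extended Euclid on (13, 3):
13 = 4*3 + 1
3 = 3*1 + 0
Back-substitute:
1 = 13 − 4·3
3⁻¹ ≡ 9 (mod 13), so k ≡ 9·0 ≡ 0 (mod 13).
x = 0 + 3·0 = 0.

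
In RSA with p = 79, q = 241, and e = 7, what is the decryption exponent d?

8023

φ(n) = (p−1)(q−1) = 78·240 = 18720.
Need d with 7·d ≡ 1 (mod 18720). Apply the extended Euclidean algorithm:
18720 = 2674·7 + 2
7 = 3·2 + 1
2 = 2·1 + 0
Back-substitute:
1 = 7 − 3·2
1 = −3·18720 + 8023·7
So 7·8023 ≡ 1 (mod 18720), hence d = 8023.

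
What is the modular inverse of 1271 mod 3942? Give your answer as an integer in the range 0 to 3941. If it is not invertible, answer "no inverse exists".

2903

gcd(3942, 1271) by repeated division:
3942 = 3·1271 + 129
1271 = 9·129 + 110
129 = 1·110 + 19
110 = 5·19 + 15
19 = 1·15 + 4
15 = 3·4 + 3
4 = 1·3 + 1
3 = 3·1 + 0
The gcd is 1. Working backward:
1 = 4 − 3
1 = −15 + 4·4
1 = 4·19 − 5·15
1 = −5·110 + 29·19
1 = 29·129 − 34·110
1 = −34·1271 + 335·129
1 = 335·3942 − 1039·1271
Hence 1271⁻¹ ≡ -1039 ≡ 2903 (mod 3942).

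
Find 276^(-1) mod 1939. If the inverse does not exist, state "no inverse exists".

1384

gcd(1939, 276) by repeated division:
1939 = 7*276 + 7
276 = 39*7 + 3
7 = 2*3 + 1
3 = 3*1 + 0
The gcd is 1. Working backward:
1 = 7 − 2·3
1 = −2·276 + 79·7
1 = 79·1939 − 555·276
Hence 276⁻¹ ≡ -555 ≡ 1384 (mod 1939).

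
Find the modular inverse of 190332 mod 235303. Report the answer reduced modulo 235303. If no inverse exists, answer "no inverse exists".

gcd(235303, 190332) by repeated division:
235303 = 1×190332 + 44971
190332 = 4×44971 + 10448
44971 = 4×10448 + 3179
10448 = 3×3179 + 911
3179 = 3×911 + 446
911 = 2×446 + 19
446 = 23×19 + 9
19 = 2×9 + 1
9 = 9×1 + 0
The gcd is 1. Working backward:
1 = 19 − 2·9
1 = −2·446 + 47·19
1 = 47·911 − 96·446
1 = −96·3179 + 335·911
1 = 335·10448 − 1101·3179
1 = −1101·44971 + 4739·10448
1 = 4739·190332 − 20057·44971
1 = −20057·235303 + 24796·190332
So 190332·24796 ≡ 1 (mod 235303).

24796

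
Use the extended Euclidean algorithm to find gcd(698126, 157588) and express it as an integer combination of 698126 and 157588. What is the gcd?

2

Apply Euclid's algorithm to 698126 and 157588:
698126 = 4*157588 + 67774
157588 = 2*67774 + 22040
67774 = 3*22040 + 1654
22040 = 13*1654 + 538
1654 = 3*538 + 40
538 = 13*40 + 18
40 = 2*18 + 4
18 = 4*4 + 2
4 = 2*2 + 0
gcd(698126, 157588) = 2.
Working backward:
2 = 18 − 4·4
2 = −4·40 + 9·18
2 = 9·538 − 121·40
2 = −121·1654 + 372·538
2 = 372·22040 − 4957·1654
2 = −4957·67774 + 15243·22040
2 = 15243·157588 − 35443·67774
2 = −35443·698126 + 157015·157588
So 2 = (-35443)·698126 + (157015)·157588.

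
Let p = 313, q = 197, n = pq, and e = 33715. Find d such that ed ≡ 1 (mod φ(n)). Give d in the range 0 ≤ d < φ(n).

12283

φ(n) = (p−1)(q−1) = 312·196 = 61152.
Need d with 33715·d ≡ 1 (mod 61152). Apply the extended Euclidean algorithm:
61152 = 1·33715 + 27437
33715 = 1·27437 + 6278
27437 = 4·6278 + 2325
6278 = 2·2325 + 1628
2325 = 1·1628 + 697
1628 = 2·697 + 234
697 = 2·234 + 229
234 = 1·229 + 5
229 = 45·5 + 4
5 = 1·4 + 1
4 = 4·1 + 0
Back-substitute:
1 = 5 − 4
1 = −229 + 46·5
1 = 46·234 − 47·229
1 = −47·697 + 140·234
1 = 140·1628 − 327·697
1 = −327·2325 + 467·1628
1 = 467·6278 − 1261·2325
1 = −1261·27437 + 5511·6278
1 = 5511·33715 − 6772·27437
1 = −6772·61152 + 12283·33715
So 33715·12283 ≡ 1 (mod 61152), hence d = 12283.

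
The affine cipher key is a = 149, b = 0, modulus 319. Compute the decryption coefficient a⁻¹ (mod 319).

Run Euclid on (319, 149):
319 = 2×149 + 21
149 = 7×21 + 2
21 = 10×2 + 1
2 = 2×1 + 0
The gcd is 1. Working backward:
1 = 21 − 10·2
1 = −10·149 + 71·21
1 = 71·319 − 152·149
Thus 149·(-152) ≡ 1 (mod 319); reducing, -152 mod 319 = 167.

167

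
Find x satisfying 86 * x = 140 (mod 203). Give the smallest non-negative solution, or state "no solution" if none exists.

First find gcd(86, 203):
203 = 2·86 + 31
86 = 2·31 + 24
31 = 1·24 + 7
24 = 3·7 + 3
7 = 2·3 + 1
3 = 3·1 + 0
gcd = 1, so a unique solution mod 203 exists.
Back-substitute for the Bézout coefficients:
1 = 7 − 2·3
1 = −2·24 + 7·7
1 = 7·31 − 9·24
1 = −9·86 + 25·31
1 = 25·203 − 59·86
So 86·(-59) ≡ 1 (mod 203), giving 86⁻¹ ≡ 144.
x ≡ 86⁻¹·140 ≡ 144·140 ≡ 63 (mod 203).

63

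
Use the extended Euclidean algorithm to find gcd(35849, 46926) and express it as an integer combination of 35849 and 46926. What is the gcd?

11

Euclidean algorithm:
46926 = 1*35849 + 11077
35849 = 3*11077 + 2618
11077 = 4*2618 + 605
2618 = 4*605 + 198
605 = 3*198 + 11
198 = 18*11 + 0
gcd(35849, 46926) = 11.
Back-substituting:
11 = 605 − 3·198
11 = −3·2618 + 13·605
11 = 13·11077 − 55·2618
11 = −55·35849 + 178·11077
11 = 178·46926 − 233·35849
So 11 = (178)·46926 + (-233)·35849.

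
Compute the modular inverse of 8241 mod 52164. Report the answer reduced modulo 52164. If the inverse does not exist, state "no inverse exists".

no inverse exists

Compute gcd(8241, 52164):
52164 = 6×8241 + 2718
8241 = 3×2718 + 87
2718 = 31×87 + 21
87 = 4×21 + 3
21 = 7×3 + 0
Since gcd = 3 > 1, 8241 is not a unit mod 52164.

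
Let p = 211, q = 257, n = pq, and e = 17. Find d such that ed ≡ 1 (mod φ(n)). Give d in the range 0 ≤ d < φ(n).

φ(n) = (p−1)(q−1) = 210·256 = 53760.
Need d with 17·d ≡ 1 (mod 53760). Apply the extended Euclidean algorithm:
53760 = 3162*17 + 6
17 = 2*6 + 5
6 = 1*5 + 1
5 = 5*1 + 0
Back-substitute:
1 = 6 − 5
1 = −17 + 3·6
1 = 3·53760 − 9487·17
So 17·(-9487) ≡ 1 (mod 53760), hence d ≡ -9487 ≡ 44273 (mod 53760).

44273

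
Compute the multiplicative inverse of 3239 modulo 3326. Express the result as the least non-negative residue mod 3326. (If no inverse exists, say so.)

Extended Euclidean algorithm:
3326 = 1×3239 + 87
3239 = 37×87 + 20
87 = 4×20 + 7
20 = 2×7 + 6
7 = 1×6 + 1
6 = 6×1 + 0
gcd = 1, so the inverse exists. Back-substitute:
1 = 7 − 6
1 = −20 + 3·7
1 = 3·87 − 13·20
1 = −13·3239 + 484·87
1 = 484·3326 − 497·3239
Hence 3239⁻¹ ≡ -497 ≡ 2829 (mod 3326).

2829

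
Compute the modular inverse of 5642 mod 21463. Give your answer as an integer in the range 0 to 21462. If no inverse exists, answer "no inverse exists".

no inverse exists

Compute gcd(5642, 21463):
21463 = 3·5642 + 4537
5642 = 1·4537 + 1105
4537 = 4·1105 + 117
1105 = 9·117 + 52
117 = 2·52 + 13
52 = 4·13 + 0
gcd(5642, 21463) = 13 ≠ 1, so 5642 has no multiplicative inverse modulo 21463.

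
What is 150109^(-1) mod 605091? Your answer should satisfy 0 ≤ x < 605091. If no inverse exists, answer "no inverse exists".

gcd(605091, 150109) by repeated division:
605091 = 4·150109 + 4655
150109 = 32·4655 + 1149
4655 = 4·1149 + 59
1149 = 19·59 + 28
59 = 2·28 + 3
28 = 9·3 + 1
3 = 3·1 + 0
The gcd is 1. Working backward:
1 = 28 − 9·3
1 = −9·59 + 19·28
1 = 19·1149 − 370·59
1 = −370·4655 + 1499·1149
1 = 1499·150109 − 48338·4655
1 = −48338·605091 + 194851·150109
So 150109·194851 ≡ 1 (mod 605091).

194851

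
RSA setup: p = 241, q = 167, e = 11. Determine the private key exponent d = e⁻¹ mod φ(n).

21731

φ(n) = (p−1)(q−1) = 240·166 = 39840.
Need d with 11·d ≡ 1 (mod 39840). Apply the extended Euclidean algorithm:
39840 = 3621×11 + 9
11 = 1×9 + 2
9 = 4×2 + 1
2 = 2×1 + 0
Back-substitute:
1 = 9 − 4·2
1 = −4·11 + 5·9
1 = 5·39840 − 18109·11
So 11·(-18109) ≡ 1 (mod 39840), hence d ≡ -18109 ≡ 21731 (mod 39840).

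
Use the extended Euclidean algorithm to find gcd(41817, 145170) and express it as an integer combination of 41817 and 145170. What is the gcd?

Repeated division:
145170 = 3×41817 + 19719
41817 = 2×19719 + 2379
19719 = 8×2379 + 687
2379 = 3×687 + 318
687 = 2×318 + 51
318 = 6×51 + 12
51 = 4×12 + 3
12 = 4×3 + 0
gcd(41817, 145170) = 3.
Working backward:
3 = 51 − 4·12
3 = −4·318 + 25·51
3 = 25·687 − 54·318
3 = −54·2379 + 187·687
3 = 187·19719 − 1550·2379
3 = −1550·41817 + 3287·19719
3 = 3287·145170 − 11411·41817
So 3 = (3287)·145170 + (-11411)·41817.

3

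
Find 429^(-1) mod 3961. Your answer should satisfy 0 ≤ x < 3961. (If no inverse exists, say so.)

2733

Extended Euclidean algorithm:
3961 = 9×429 + 100
429 = 4×100 + 29
100 = 3×29 + 13
29 = 2×13 + 3
13 = 4×3 + 1
3 = 3×1 + 0
Since gcd(429, 3961) = 1, back-substitute to write 1 as a combination:
1 = 13 − 4·3
1 = −4·29 + 9·13
1 = 9·100 − 31·29
1 = −31·429 + 133·100
1 = 133·3961 − 1228·429
So 429·(-1228) ≡ 1 (mod 3961), and -1228 ≡ 2733 (mod 3961).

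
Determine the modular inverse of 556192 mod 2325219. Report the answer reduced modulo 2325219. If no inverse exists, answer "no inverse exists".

Compute gcd(556192, 2325219):
2325219 = 4·556192 + 100451
556192 = 5·100451 + 53937
100451 = 1·53937 + 46514
53937 = 1·46514 + 7423
46514 = 6·7423 + 1976
7423 = 3·1976 + 1495
1976 = 1·1495 + 481
1495 = 3·481 + 52
481 = 9·52 + 13
52 = 4·13 + 0
gcd(556192, 2325219) = 13 ≠ 1, so 556192 has no multiplicative inverse modulo 2325219.

no inverse exists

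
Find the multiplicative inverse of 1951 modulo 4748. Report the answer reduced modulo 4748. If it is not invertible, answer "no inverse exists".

275

Apply the Euclidean algorithm to 4748 and 1951:
4748 = 2·1951 + 846
1951 = 2·846 + 259
846 = 3·259 + 69
259 = 3·69 + 52
69 = 1·52 + 17
52 = 3·17 + 1
17 = 17·1 + 0
The gcd is 1. Working backward:
1 = 52 − 3·17
1 = −3·69 + 4·52
1 = 4·259 − 15·69
1 = −15·846 + 49·259
1 = 49·1951 − 113·846
1 = −113·4748 + 275·1951
So 1951·275 ≡ 1 (mod 4748).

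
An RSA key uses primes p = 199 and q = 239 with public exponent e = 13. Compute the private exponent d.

φ(n) = (p−1)(q−1) = 198·238 = 47124.
Need d with 13·d ≡ 1 (mod 47124). Apply the extended Euclidean algorithm:
47124 = 3624·13 + 12
13 = 1·12 + 1
12 = 12·1 + 0
Back-substitute:
1 = 13 − 12
1 = −47124 + 3625·13
So 13·3625 ≡ 1 (mod 47124), hence d = 3625.

3625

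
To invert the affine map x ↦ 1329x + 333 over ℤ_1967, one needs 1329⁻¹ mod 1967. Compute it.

965

gcd(1967, 1329) by repeated division:
1967 = 1·1329 + 638
1329 = 2·638 + 53
638 = 12·53 + 2
53 = 26·2 + 1
2 = 2·1 + 0
Since gcd(1329, 1967) = 1, back-substitute to write 1 as a combination:
1 = 53 − 26·2
1 = −26·638 + 313·53
1 = 313·1329 − 652·638
1 = −652·1967 + 965·1329
So 1329·965 ≡ 1 (mod 1967).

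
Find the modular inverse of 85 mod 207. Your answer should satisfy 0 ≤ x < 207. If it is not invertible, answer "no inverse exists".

Extended Euclidean algorithm:
207 = 2·85 + 37
85 = 2·37 + 11
37 = 3·11 + 4
11 = 2·4 + 3
4 = 1·3 + 1
3 = 3·1 + 0
The gcd is 1. Working backward:
1 = 4 − 3
1 = −11 + 3·4
1 = 3·37 − 10·11
1 = −10·85 + 23·37
1 = 23·207 − 56·85
Hence 85⁻¹ ≡ -56 ≡ 151 (mod 207).

151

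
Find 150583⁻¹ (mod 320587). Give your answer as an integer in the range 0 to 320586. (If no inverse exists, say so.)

39931

Apply the Euclidean algorithm to 320587 and 150583:
320587 = 2×150583 + 19421
150583 = 7×19421 + 14636
19421 = 1×14636 + 4785
14636 = 3×4785 + 281
4785 = 17×281 + 8
281 = 35×8 + 1
8 = 8×1 + 0
gcd = 1, so the inverse exists. Back-substitute:
1 = 281 − 35·8
1 = −35·4785 + 596·281
1 = 596·14636 − 1823·4785
1 = −1823·19421 + 2419·14636
1 = 2419·150583 − 18756·19421
1 = −18756·320587 + 39931·150583
So 150583·39931 ≡ 1 (mod 320587).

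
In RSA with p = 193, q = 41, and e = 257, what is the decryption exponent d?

1793

φ(n) = (p−1)(q−1) = 192·40 = 7680.
Need d with 257·d ≡ 1 (mod 7680). Apply the extended Euclidean algorithm:
7680 = 29*257 + 227
257 = 1*227 + 30
227 = 7*30 + 17
30 = 1*17 + 13
17 = 1*13 + 4
13 = 3*4 + 1
4 = 4*1 + 0
Back-substitute:
1 = 13 − 3·4
1 = −3·17 + 4·13
1 = 4·30 − 7·17
1 = −7·227 + 53·30
1 = 53·257 − 60·227
1 = −60·7680 + 1793·257
So 257·1793 ≡ 1 (mod 7680), hence d = 1793.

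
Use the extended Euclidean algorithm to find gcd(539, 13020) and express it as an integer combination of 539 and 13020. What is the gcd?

7

Apply Euclid's algorithm to 13020 and 539:
13020 = 24×539 + 84
539 = 6×84 + 35
84 = 2×35 + 14
35 = 2×14 + 7
14 = 2×7 + 0
gcd(539, 13020) = 7.
Working backward:
7 = 35 − 2·14
7 = −2·84 + 5·35
7 = 5·539 − 32·84
7 = −32·13020 + 773·539
So 7 = (-32)·13020 + (773)·539.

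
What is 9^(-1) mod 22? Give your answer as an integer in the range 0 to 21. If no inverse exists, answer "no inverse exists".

5

gcd(22, 9) by repeated division:
22 = 2·9 + 4
9 = 2·4 + 1
4 = 4·1 + 0
Since gcd(9, 22) = 1, back-substitute to write 1 as a combination:
1 = 9 − 2·4
1 = −2·22 + 5·9
So 9·5 ≡ 1 (mod 22).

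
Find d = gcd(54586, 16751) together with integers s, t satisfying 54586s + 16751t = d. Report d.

Euclidean algorithm:
54586 = 3*16751 + 4333
16751 = 3*4333 + 3752
4333 = 1*3752 + 581
3752 = 6*581 + 266
581 = 2*266 + 49
266 = 5*49 + 21
49 = 2*21 + 7
21 = 3*7 + 0
gcd(54586, 16751) = 7.
Working backward:
7 = 49 − 2·21
7 = −2·266 + 11·49
7 = 11·581 − 24·266
7 = −24·3752 + 155·581
7 = 155·4333 − 179·3752
7 = −179·16751 + 692·4333
7 = 692·54586 − 2255·16751
So 7 = (692)·54586 + (-2255)·16751.

7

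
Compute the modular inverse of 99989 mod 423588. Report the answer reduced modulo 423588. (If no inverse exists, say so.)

131009

Apply the Euclidean algorithm to 423588 and 99989:
423588 = 4×99989 + 23632
99989 = 4×23632 + 5461
23632 = 4×5461 + 1788
5461 = 3×1788 + 97
1788 = 18×97 + 42
97 = 2×42 + 13
42 = 3×13 + 3
13 = 4×3 + 1
3 = 3×1 + 0
Since gcd(99989, 423588) = 1, back-substitute to write 1 as a combination:
1 = 13 − 4·3
1 = −4·42 + 13·13
1 = 13·97 − 30·42
1 = −30·1788 + 553·97
1 = 553·5461 − 1689·1788
1 = −1689·23632 + 7309·5461
1 = 7309·99989 − 30925·23632
1 = −30925·423588 + 131009·99989
So 99989·131009 ≡ 1 (mod 423588).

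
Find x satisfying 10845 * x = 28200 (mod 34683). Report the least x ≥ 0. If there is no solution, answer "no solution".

994

First find gcd(10845, 34683):
34683 = 3*10845 + 2148
10845 = 5*2148 + 105
2148 = 20*105 + 48
105 = 2*48 + 9
48 = 5*9 + 3
9 = 3*3 + 0
gcd = 3 and 3 | 28200, so solutions exist. Divide through by 3: 3615x ≡ 9400 (mod 11561).
Now find 3615⁻¹ mod 11561:
11561 = 3·3615 + 716
3615 = 5·716 + 35
716 = 20·35 + 16
35 = 2·16 + 3
16 = 5·3 + 1
3 = 3·1 + 0
Back-substitute:
1 = 16 − 5·3
1 = −5·35 + 11·16
1 = 11·716 − 225·35
1 = −225·3615 + 1136·716
1 = 1136·11561 − 3633·3615
So 3615·(-3633) ≡ 1 (mod 11561), i.e. 3615⁻¹ ≡ 7928.
Then x ≡ 7928·9400 ≡ 994 (mod 11561); the smallest non-negative solution is x = 994.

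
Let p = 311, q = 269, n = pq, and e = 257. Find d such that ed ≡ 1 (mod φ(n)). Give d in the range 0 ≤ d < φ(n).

φ(n) = (p−1)(q−1) = 310·268 = 83080.
Need d with 257·d ≡ 1 (mod 83080). Apply the extended Euclidean algorithm:
83080 = 323·257 + 69
257 = 3·69 + 50
69 = 1·50 + 19
50 = 2·19 + 12
19 = 1·12 + 7
12 = 1·7 + 5
7 = 1·5 + 2
5 = 2·2 + 1
2 = 2·1 + 0
Back-substitute:
1 = 5 − 2·2
1 = −2·7 + 3·5
1 = 3·12 − 5·7
1 = −5·19 + 8·12
1 = 8·50 − 21·19
1 = −21·69 + 29·50
1 = 29·257 − 108·69
1 = −108·83080 + 34913·257
So 257·34913 ≡ 1 (mod 83080), hence d = 34913.

34913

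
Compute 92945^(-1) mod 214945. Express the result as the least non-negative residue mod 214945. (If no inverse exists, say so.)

Euclidean algorithm on 214945, 92945:
214945 = 2×92945 + 29055
92945 = 3×29055 + 5780
29055 = 5×5780 + 155
5780 = 37×155 + 45
155 = 3×45 + 20
45 = 2×20 + 5
20 = 4×5 + 0
The gcd is 5, not 1, hence no inverse exists.

no inverse exists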